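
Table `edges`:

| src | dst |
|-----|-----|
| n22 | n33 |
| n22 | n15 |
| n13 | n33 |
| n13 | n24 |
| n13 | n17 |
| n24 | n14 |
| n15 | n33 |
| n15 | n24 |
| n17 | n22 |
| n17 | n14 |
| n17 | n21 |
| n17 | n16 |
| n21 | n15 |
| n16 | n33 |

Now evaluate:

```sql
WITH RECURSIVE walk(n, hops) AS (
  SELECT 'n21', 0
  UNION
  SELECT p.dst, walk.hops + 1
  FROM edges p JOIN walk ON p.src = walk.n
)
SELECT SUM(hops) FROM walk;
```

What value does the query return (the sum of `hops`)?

8

Base: (n21, hops=0).
Iteration 1: edges from {n21} -> (n15, hops=1).
Iteration 2: edges from {n15} -> (n24, hops=2), (n33, hops=2).
Iteration 3: edges from {n24,n33} -> (n14, hops=3).
Iteration 4: no outgoing edges from {n14}; recursion stops.
SUM(hops) = 0 + 1 + 2 + 2 + 3 = 8.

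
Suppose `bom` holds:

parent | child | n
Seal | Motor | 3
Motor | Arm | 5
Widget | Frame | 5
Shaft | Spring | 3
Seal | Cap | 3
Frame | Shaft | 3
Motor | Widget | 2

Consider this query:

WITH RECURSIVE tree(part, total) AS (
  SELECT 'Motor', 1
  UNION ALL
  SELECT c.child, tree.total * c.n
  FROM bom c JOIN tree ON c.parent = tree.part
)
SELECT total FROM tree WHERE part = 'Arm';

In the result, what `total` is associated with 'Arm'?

5

Base: (Motor, total=1).
Iteration 1: components of {Motor} -> Arm = 1*5 = 5, Widget = 1*2 = 2.
Iteration 2: components of {Arm,Widget} -> Frame = 2*5 = 10.
Iteration 3: components of {Frame} -> Shaft = 10*3 = 30.
Iteration 4: components of {Shaft} -> Spring = 30*3 = 90.
Iteration 5: no further components; recursion stops.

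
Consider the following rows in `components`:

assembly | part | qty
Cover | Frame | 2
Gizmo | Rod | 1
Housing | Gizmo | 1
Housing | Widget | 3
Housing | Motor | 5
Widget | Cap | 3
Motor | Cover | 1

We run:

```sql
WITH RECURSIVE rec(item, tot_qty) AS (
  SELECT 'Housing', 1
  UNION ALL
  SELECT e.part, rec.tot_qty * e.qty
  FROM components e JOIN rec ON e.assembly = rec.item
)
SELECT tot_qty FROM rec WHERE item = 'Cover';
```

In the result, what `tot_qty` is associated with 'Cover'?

5

Base: (Housing, tot_qty=1).
Iteration 1: components of {Housing} -> Gizmo = 1*1 = 1, Motor = 1*5 = 5, Widget = 1*3 = 3.
Iteration 2: components of {Gizmo,Motor,Widget} -> Cap = 3*3 = 9, Cover = 5*1 = 5, Rod = 1*1 = 1.
Iteration 3: components of {Cap,Cover,Rod} -> Frame = 5*2 = 10.
Iteration 4: no further components; recursion stops.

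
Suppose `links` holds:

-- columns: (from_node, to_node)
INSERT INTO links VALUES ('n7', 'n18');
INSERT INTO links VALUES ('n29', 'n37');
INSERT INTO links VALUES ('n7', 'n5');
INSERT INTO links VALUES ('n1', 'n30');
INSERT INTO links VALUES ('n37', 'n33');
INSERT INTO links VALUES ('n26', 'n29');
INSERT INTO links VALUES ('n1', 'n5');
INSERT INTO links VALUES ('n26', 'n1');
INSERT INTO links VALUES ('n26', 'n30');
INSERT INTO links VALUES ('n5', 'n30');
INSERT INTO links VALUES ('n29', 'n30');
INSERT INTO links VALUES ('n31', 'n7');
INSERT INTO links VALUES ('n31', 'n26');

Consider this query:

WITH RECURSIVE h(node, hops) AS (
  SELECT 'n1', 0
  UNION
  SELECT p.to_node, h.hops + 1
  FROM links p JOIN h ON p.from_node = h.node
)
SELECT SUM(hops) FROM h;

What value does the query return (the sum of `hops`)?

4

Base: (n1, hops=0).
Iteration 1: edges from {n1} -> (n30, hops=1), (n5, hops=1).
Iteration 2: edges from {n30,n5} -> (n30, hops=2).
Iteration 3: no outgoing edges from {n30}; recursion stops.
SUM(hops) = 0 + 1 + 1 + 2 = 4.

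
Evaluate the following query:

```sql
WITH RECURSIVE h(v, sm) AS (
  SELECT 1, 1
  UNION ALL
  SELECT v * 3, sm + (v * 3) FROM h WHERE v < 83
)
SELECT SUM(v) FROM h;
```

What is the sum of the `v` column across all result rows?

364

Base: v=1, sm=1.
Iteration 1: 1 < 83 holds -> v = 1 * 3 = 3, sm = 1 + 3 = 4.
Iteration 2: 3 < 83 holds -> v = 3 * 3 = 9, sm = 4 + 9 = 13.
Iteration 3: 9 < 83 holds -> v = 9 * 3 = 27, sm = 13 + 27 = 40.
Iteration 4: 27 < 83 holds -> v = 27 * 3 = 81, sm = 40 + 81 = 121.
Iteration 5: 81 < 83 holds -> v = 81 * 3 = 243, sm = 121 + 243 = 364.
Iteration 6: 243 < 83 fails; recursion stops.
SUM(v) = 1 + 3 + 9 + 27 + 81 + 243 = 364.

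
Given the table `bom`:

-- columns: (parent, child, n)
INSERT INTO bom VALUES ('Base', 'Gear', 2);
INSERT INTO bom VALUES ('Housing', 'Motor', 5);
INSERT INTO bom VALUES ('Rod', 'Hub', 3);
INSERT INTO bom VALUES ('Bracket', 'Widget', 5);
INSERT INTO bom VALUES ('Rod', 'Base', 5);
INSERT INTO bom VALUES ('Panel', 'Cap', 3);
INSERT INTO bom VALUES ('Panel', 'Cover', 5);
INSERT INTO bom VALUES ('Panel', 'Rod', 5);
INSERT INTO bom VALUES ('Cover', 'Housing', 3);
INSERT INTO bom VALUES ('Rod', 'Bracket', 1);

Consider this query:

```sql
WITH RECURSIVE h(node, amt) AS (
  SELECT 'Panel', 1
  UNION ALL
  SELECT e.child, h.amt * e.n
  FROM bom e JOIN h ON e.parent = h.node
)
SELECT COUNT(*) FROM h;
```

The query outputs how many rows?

11

Base: (Panel, amt=1).
Iteration 1: components of {Panel} -> Cap = 1*3 = 3, Cover = 1*5 = 5, Rod = 1*5 = 5.
Iteration 2: components of {Cap,Cover,Rod} -> Base = 5*5 = 25, Bracket = 5*1 = 5, Housing = 5*3 = 15, Hub = 5*3 = 15.
Iteration 3: components of {Base,Bracket,Housing,Hub} -> Gear = 25*2 = 50, Motor = 15*5 = 75, Widget = 5*5 = 25.
Iteration 4: no further components; recursion stops.
Total rows emitted: 11.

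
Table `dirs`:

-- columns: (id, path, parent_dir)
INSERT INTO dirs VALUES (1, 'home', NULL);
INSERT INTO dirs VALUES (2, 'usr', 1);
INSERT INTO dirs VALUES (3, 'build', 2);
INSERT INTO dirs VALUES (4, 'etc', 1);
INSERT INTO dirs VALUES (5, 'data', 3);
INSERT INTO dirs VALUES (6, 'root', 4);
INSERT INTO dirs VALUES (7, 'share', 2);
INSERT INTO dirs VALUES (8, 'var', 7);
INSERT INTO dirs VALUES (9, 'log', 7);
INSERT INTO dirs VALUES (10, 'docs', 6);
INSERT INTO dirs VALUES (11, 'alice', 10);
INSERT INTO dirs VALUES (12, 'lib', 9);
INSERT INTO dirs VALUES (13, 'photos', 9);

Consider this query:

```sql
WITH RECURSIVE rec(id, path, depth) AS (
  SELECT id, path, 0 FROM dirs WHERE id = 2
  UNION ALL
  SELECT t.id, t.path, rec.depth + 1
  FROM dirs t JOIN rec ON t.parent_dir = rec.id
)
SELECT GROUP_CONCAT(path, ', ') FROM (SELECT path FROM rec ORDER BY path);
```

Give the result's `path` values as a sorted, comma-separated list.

Base: id=2 (usr) at depth 0.
Iteration 1: rows with parent_dir in {2} -> build (id 3, depth 1), share (id 7, depth 1).
Iteration 2: rows with parent_dir in {3,7} -> data (id 5, depth 2), var (id 8, depth 2), log (id 9, depth 2).
Iteration 3: rows with parent_dir in {5,8,9} -> lib (id 12, depth 3), photos (id 13, depth 3).
Iteration 4: no rows with parent_dir in {12,13}; recursion stops.

build, data, lib, log, photos, share, usr, var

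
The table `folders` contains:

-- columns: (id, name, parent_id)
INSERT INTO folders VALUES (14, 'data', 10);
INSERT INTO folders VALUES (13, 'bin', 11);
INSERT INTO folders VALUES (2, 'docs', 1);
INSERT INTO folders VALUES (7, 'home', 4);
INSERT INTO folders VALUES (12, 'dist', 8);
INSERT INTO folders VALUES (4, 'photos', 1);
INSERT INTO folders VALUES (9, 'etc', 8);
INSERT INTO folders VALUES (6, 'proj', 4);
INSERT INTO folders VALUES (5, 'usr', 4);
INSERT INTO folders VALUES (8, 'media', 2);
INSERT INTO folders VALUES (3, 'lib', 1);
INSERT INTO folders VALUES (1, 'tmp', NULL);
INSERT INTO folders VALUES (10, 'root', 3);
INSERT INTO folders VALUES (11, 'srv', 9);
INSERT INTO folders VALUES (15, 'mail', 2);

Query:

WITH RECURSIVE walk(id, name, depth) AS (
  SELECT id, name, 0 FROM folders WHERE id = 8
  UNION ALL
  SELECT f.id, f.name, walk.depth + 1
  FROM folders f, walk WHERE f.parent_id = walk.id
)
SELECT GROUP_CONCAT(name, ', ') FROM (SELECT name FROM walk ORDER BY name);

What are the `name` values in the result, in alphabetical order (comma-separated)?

Base: id=8 (media) at depth 0.
Iteration 1: rows with parent_id in {8} -> etc (id 9, depth 1), dist (id 12, depth 1).
Iteration 2: rows with parent_id in {9,12} -> srv (id 11, depth 2).
Iteration 3: rows with parent_id in {11} -> bin (id 13, depth 3).
Iteration 4: no rows with parent_id in {13}; recursion stops.

bin, dist, etc, media, srv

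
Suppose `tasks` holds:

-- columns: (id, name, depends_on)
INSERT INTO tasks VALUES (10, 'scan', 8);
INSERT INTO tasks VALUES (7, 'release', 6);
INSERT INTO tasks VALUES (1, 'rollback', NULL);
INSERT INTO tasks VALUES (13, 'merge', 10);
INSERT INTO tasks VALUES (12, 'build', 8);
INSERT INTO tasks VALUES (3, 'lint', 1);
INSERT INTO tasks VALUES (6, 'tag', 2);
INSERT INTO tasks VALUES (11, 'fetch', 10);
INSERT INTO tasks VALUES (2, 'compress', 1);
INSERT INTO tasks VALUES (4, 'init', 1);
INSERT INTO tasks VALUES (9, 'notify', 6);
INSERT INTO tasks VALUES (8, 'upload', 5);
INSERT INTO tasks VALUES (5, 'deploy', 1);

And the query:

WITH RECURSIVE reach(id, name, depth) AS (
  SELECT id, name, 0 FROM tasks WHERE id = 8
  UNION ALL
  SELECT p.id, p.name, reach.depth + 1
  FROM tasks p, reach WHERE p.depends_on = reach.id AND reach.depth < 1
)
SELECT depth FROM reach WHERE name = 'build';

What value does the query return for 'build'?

Base: id=8 (upload) at depth 0.
Iteration 1: rows with depends_on in {8} -> scan (id 10, depth 1), build (id 12, depth 1).
Iteration 2: depth < 1 fails for all current rows; recursion stops.

1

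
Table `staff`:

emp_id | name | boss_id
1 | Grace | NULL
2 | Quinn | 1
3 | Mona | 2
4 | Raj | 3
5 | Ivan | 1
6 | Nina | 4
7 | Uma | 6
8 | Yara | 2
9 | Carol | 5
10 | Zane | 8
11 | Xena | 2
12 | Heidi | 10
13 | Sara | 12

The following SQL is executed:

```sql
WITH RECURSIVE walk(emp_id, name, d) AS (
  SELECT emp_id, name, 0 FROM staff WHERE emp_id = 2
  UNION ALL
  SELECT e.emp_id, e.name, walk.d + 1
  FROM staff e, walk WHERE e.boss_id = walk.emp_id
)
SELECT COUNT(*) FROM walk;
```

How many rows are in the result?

Base: emp_id=2 (Quinn) at d 0.
Iteration 1: rows with boss_id in {2} -> Mona (id 3, d 1), Yara (id 8, d 1), Xena (id 11, d 1).
Iteration 2: rows with boss_id in {3,8,11} -> Raj (id 4, d 2), Zane (id 10, d 2).
Iteration 3: rows with boss_id in {4,10} -> Nina (id 6, d 3), Heidi (id 12, d 3).
Iteration 4: rows with boss_id in {6,12} -> Uma (id 7, d 4), Sara (id 13, d 4).
Iteration 5: no rows with boss_id in {7,13}; recursion stops.
Total rows emitted: 10.

10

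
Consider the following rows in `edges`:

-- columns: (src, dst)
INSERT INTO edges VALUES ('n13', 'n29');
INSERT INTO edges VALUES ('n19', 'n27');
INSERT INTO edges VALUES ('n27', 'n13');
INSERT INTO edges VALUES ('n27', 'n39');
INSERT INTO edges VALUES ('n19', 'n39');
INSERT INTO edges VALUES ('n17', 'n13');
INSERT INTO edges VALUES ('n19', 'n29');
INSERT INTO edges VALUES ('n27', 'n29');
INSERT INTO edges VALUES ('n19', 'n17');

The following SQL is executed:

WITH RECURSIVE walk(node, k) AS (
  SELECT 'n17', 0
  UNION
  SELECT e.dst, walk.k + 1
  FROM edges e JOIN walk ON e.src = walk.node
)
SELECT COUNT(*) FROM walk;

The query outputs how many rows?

Base: (n17, k=0).
Iteration 1: edges from {n17} -> (n13, k=1).
Iteration 2: edges from {n13} -> (n29, k=2).
Iteration 3: no outgoing edges from {n29}; recursion stops.
Total rows emitted: 3.

3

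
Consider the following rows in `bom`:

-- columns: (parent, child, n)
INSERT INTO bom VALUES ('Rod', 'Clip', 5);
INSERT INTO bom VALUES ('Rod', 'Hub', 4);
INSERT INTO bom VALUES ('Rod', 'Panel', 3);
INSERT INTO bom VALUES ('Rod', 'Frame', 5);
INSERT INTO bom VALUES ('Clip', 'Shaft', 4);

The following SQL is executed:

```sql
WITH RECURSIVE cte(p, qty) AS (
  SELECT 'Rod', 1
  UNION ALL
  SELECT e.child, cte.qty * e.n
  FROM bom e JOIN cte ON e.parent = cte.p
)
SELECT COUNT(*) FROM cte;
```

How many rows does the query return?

6

Base: (Rod, qty=1).
Iteration 1: components of {Rod} -> Clip = 1*5 = 5, Frame = 1*5 = 5, Hub = 1*4 = 4, Panel = 1*3 = 3.
Iteration 2: components of {Clip,Frame,Hub,Panel} -> Shaft = 5*4 = 20.
Iteration 3: no further components; recursion stops.
Total rows emitted: 6.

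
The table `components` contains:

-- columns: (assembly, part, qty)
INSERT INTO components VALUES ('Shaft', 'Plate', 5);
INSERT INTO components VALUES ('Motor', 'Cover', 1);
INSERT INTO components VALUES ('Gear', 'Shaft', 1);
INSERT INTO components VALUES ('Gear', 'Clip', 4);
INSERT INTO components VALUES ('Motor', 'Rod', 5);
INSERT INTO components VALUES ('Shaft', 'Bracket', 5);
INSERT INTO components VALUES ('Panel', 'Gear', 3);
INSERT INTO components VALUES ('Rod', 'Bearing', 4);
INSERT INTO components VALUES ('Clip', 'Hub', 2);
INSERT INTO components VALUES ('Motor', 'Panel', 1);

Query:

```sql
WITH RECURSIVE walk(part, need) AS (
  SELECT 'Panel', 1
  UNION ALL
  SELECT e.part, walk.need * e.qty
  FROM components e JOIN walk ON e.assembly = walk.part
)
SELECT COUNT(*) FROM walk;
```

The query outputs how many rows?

Base: (Panel, need=1).
Iteration 1: components of {Panel} -> Gear = 1*3 = 3.
Iteration 2: components of {Gear} -> Clip = 3*4 = 12, Shaft = 3*1 = 3.
Iteration 3: components of {Clip,Shaft} -> Bracket = 3*5 = 15, Hub = 12*2 = 24, Plate = 3*5 = 15.
Iteration 4: no further components; recursion stops.
Total rows emitted: 7.

7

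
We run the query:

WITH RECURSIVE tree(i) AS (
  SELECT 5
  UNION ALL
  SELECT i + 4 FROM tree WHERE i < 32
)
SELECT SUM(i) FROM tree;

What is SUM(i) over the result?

152

Base: i=5.
Iteration 1: 5 < 32 holds -> i = 5 + 4 = 9.
Iteration 2: 9 < 32 holds -> i = 9 + 4 = 13.
Iteration 3: 13 < 32 holds -> i = 13 + 4 = 17.
Iteration 4: 17 < 32 holds -> i = 17 + 4 = 21.
Iteration 5: 21 < 32 holds -> i = 21 + 4 = 25.
Iteration 6: 25 < 32 holds -> i = 25 + 4 = 29.
Iteration 7: 29 < 32 holds -> i = 29 + 4 = 33.
Iteration 8: 33 < 32 fails; recursion stops.
SUM(i) = 5 + 9 + 13 + 17 + 21 + 25 + 29 + 33 = 152.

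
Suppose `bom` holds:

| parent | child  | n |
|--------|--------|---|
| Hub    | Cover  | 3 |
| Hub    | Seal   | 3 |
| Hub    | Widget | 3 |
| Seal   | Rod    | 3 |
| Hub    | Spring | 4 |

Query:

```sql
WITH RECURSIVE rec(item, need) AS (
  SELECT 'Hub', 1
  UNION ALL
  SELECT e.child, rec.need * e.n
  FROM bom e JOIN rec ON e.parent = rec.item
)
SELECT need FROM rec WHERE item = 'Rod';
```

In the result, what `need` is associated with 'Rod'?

Base: (Hub, need=1).
Iteration 1: components of {Hub} -> Cover = 1*3 = 3, Seal = 1*3 = 3, Spring = 1*4 = 4, Widget = 1*3 = 3.
Iteration 2: components of {Cover,Seal,Spring,Widget} -> Rod = 3*3 = 9.
Iteration 3: no further components; recursion stops.

9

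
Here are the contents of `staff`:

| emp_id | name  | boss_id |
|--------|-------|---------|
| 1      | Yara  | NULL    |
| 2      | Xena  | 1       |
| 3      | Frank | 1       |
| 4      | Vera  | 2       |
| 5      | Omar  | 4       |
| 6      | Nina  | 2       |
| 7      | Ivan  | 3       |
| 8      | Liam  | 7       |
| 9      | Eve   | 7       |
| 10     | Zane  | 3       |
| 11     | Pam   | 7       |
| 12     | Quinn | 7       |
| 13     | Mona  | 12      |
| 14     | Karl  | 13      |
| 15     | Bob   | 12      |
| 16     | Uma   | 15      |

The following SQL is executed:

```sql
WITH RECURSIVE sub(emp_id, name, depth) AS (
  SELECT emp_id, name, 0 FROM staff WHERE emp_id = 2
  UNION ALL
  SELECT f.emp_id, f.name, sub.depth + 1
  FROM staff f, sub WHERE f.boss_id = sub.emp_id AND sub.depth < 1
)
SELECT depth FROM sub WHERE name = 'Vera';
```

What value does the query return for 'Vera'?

Base: emp_id=2 (Xena) at depth 0.
Iteration 1: rows with boss_id in {2} -> Vera (id 4, depth 1), Nina (id 6, depth 1).
Iteration 2: depth < 1 fails for all current rows; recursion stops.

1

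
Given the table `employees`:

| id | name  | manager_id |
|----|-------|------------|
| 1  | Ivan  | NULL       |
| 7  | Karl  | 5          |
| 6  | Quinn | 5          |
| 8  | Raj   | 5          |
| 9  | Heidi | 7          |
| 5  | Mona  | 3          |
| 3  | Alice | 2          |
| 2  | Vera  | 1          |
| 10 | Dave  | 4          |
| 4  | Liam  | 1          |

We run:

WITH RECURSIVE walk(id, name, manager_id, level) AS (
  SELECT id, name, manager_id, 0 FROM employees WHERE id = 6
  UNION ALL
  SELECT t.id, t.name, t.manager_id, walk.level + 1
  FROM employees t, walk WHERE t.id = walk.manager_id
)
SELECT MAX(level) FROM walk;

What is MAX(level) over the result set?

Base: id=6 (Quinn), manager_id=5, level 0.
Iteration 1: join on id=5 -> Mona (id 5, manager_id=3, level 1).
Iteration 2: join on id=3 -> Alice (id 3, manager_id=2, level 2).
Iteration 3: join on id=2 -> Vera (id 2, manager_id=1, level 3).
Iteration 4: join on id=1 -> Ivan (id 1, manager_id=NULL, level 4).
Iteration 5: manager_id is NULL; no match; recursion stops.
level values: 0, 1, 2, 3, 4; the maximum is 4.

4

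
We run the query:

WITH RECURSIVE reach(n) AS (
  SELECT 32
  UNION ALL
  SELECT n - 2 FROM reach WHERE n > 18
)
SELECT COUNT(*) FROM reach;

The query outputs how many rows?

Base: n=32.
Iteration 1: 32 > 18 holds -> n = 32 - 2 = 30.
Iteration 2: 30 > 18 holds -> n = 30 - 2 = 28.
Iteration 3: 28 > 18 holds -> n = 28 - 2 = 26.
Iteration 4: 26 > 18 holds -> n = 26 - 2 = 24.
Iteration 5: 24 > 18 holds -> n = 24 - 2 = 22.
Iteration 6: 22 > 18 holds -> n = 22 - 2 = 20.
Iteration 7: 20 > 18 holds -> n = 20 - 2 = 18.
Iteration 8: 18 > 18 fails; recursion stops.
Total rows emitted: 8.

8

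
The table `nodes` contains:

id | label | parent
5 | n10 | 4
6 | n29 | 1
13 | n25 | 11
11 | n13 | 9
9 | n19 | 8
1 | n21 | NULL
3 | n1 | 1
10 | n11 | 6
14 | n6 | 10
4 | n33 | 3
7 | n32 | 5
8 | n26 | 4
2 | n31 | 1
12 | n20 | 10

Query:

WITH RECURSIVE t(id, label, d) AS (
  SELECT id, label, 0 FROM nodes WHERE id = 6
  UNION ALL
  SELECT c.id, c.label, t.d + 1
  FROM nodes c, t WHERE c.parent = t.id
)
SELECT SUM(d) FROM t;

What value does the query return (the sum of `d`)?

5

Base: id=6 (n29) at d 0.
Iteration 1: rows with parent in {6} -> n11 (id 10, d 1).
Iteration 2: rows with parent in {10} -> n20 (id 12, d 2), n6 (id 14, d 2).
Iteration 3: no rows with parent in {12,14}; recursion stops.
SUM(d) = 0 + 1 + 2 + 2 = 5.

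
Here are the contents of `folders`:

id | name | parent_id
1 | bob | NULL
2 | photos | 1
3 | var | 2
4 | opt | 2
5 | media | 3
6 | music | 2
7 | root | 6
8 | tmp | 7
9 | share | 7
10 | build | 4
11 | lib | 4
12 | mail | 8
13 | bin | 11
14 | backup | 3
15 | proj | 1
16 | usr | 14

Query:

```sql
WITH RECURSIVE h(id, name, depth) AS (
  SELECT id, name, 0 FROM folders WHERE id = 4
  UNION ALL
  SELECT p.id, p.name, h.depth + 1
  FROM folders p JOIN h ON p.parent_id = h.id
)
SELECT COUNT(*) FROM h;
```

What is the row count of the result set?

4

Base: id=4 (opt) at depth 0.
Iteration 1: rows with parent_id in {4} -> build (id 10, depth 1), lib (id 11, depth 1).
Iteration 2: rows with parent_id in {10,11} -> bin (id 13, depth 2).
Iteration 3: no rows with parent_id in {13}; recursion stops.
Total rows emitted: 4.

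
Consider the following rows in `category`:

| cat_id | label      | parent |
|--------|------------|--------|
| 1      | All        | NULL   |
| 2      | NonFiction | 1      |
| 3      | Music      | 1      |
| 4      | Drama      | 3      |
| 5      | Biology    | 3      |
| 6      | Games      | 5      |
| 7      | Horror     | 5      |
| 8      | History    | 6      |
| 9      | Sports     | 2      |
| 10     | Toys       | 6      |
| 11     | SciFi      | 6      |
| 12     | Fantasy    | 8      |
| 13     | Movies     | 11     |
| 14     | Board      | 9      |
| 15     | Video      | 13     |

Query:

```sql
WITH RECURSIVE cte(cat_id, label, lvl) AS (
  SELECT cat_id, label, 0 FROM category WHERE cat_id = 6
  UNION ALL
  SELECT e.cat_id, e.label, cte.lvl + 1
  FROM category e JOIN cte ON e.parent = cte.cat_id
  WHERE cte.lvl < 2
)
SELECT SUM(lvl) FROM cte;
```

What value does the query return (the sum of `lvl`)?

7

Base: cat_id=6 (Games) at lvl 0.
Iteration 1: rows with parent in {6} -> History (id 8, lvl 1), Toys (id 10, lvl 1), SciFi (id 11, lvl 1).
Iteration 2: rows with parent in {8,10,11} -> Fantasy (id 12, lvl 2), Movies (id 13, lvl 2).
Iteration 3: lvl < 2 fails for all current rows; recursion stops.
SUM(lvl) = 0 + 1 + 1 + 1 + 2 + 2 = 7.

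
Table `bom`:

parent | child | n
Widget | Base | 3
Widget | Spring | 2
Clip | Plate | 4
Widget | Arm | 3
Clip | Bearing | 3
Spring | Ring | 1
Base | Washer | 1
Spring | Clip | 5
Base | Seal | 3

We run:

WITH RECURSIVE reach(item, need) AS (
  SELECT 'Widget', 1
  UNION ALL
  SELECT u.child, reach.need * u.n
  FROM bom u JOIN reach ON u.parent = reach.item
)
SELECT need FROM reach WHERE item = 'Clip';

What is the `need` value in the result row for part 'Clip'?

10

Base: (Widget, need=1).
Iteration 1: components of {Widget} -> Arm = 1*3 = 3, Base = 1*3 = 3, Spring = 1*2 = 2.
Iteration 2: components of {Arm,Base,Spring} -> Clip = 2*5 = 10, Ring = 2*1 = 2, Seal = 3*3 = 9, Washer = 3*1 = 3.
Iteration 3: components of {Clip,Ring,Seal,Washer} -> Bearing = 10*3 = 30, Plate = 10*4 = 40.
Iteration 4: no further components; recursion stops.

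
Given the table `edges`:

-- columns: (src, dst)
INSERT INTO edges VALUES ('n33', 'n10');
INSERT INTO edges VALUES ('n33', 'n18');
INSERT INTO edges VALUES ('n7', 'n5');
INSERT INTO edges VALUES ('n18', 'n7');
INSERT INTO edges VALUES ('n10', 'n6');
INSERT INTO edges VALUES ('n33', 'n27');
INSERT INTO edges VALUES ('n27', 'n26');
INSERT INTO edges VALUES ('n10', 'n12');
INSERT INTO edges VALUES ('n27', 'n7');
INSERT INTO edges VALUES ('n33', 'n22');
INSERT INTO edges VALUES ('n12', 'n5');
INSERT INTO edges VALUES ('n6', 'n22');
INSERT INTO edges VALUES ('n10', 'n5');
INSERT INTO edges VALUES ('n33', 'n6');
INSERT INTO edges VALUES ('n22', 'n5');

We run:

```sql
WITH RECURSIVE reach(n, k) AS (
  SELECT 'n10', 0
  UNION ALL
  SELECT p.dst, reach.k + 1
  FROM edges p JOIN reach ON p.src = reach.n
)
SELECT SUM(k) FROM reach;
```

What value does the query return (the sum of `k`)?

Base: (n10, k=0).
Iteration 1: edges from {n10} -> (n12, k=1), (n5, k=1), (n6, k=1).
Iteration 2: edges from {n12,n5,n6} -> (n22, k=2), (n5, k=2).
Iteration 3: edges from {n22,n5} -> (n5, k=3).
Iteration 4: no outgoing edges from {n5}; recursion stops.
SUM(k) = 0 + 1 + 1 + 1 + 2 + 2 + 3 = 10.

10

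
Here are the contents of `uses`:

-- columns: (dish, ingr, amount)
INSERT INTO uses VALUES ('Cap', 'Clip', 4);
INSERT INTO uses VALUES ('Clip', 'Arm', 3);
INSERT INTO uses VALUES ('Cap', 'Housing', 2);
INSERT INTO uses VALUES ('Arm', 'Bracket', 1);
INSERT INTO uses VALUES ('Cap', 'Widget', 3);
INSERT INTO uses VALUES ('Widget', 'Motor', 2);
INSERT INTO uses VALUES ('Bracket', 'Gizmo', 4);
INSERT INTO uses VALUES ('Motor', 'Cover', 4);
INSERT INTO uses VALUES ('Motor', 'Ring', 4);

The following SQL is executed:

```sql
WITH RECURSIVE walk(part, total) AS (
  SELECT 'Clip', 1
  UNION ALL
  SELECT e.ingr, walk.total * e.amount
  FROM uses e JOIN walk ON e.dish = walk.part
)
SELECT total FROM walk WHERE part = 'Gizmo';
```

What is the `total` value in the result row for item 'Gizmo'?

Base: (Clip, total=1).
Iteration 1: components of {Clip} -> Arm = 1*3 = 3.
Iteration 2: components of {Arm} -> Bracket = 3*1 = 3.
Iteration 3: components of {Bracket} -> Gizmo = 3*4 = 12.
Iteration 4: no further components; recursion stops.

12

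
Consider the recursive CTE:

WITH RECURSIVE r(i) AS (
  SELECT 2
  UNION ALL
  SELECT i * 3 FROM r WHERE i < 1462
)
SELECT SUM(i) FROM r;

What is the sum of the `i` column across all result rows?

Base: i=2.
Iteration 1: 2 < 1462 holds -> i = 2 * 3 = 6.
Iteration 2: 6 < 1462 holds -> i = 6 * 3 = 18.
Iteration 3: 18 < 1462 holds -> i = 18 * 3 = 54.
Iteration 4: 54 < 1462 holds -> i = 54 * 3 = 162.
Iteration 5: 162 < 1462 holds -> i = 162 * 3 = 486.
Iteration 6: 486 < 1462 holds -> i = 486 * 3 = 1458.
Iteration 7: 1458 < 1462 holds -> i = 1458 * 3 = 4374.
Iteration 8: 4374 < 1462 fails; recursion stops.
SUM(i) = 2 + 6 + 18 + 54 + 162 + 486 + 1458 + 4374 = 6560.

6560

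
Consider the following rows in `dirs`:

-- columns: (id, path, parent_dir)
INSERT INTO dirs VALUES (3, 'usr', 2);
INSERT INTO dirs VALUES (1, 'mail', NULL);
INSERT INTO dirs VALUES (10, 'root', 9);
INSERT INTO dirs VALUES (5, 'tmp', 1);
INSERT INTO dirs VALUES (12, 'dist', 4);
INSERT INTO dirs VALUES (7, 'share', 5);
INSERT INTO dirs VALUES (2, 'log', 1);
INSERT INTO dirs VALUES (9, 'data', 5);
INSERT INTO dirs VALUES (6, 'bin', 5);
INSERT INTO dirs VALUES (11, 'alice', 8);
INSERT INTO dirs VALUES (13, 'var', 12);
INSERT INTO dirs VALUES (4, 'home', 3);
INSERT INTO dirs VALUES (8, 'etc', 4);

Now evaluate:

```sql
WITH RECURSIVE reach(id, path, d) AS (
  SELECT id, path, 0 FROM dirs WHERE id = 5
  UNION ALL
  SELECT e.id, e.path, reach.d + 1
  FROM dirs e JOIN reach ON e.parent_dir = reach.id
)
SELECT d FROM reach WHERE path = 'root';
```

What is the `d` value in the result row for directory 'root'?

Base: id=5 (tmp) at d 0.
Iteration 1: rows with parent_dir in {5} -> bin (id 6, d 1), share (id 7, d 1), data (id 9, d 1).
Iteration 2: rows with parent_dir in {6,7,9} -> root (id 10, d 2).
Iteration 3: no rows with parent_dir in {10}; recursion stops.

2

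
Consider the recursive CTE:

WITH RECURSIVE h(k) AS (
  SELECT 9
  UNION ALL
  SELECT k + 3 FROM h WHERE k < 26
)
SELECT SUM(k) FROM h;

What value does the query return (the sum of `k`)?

126

Base: k=9.
Iteration 1: 9 < 26 holds -> k = 9 + 3 = 12.
Iteration 2: 12 < 26 holds -> k = 12 + 3 = 15.
Iteration 3: 15 < 26 holds -> k = 15 + 3 = 18.
Iteration 4: 18 < 26 holds -> k = 18 + 3 = 21.
Iteration 5: 21 < 26 holds -> k = 21 + 3 = 24.
Iteration 6: 24 < 26 holds -> k = 24 + 3 = 27.
Iteration 7: 27 < 26 fails; recursion stops.
SUM(k) = 9 + 12 + 15 + 18 + 21 + 24 + 27 = 126.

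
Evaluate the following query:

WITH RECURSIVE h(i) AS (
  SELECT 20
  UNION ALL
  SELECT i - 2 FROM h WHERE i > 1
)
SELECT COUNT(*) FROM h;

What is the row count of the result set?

11

Base: i=20.
Iteration 1: 20 > 1 holds -> i = 20 - 2 = 18.
Iteration 2: 18 > 1 holds -> i = 18 - 2 = 16.
Iteration 3: 16 > 1 holds -> i = 16 - 2 = 14.
Iteration 4: 14 > 1 holds -> i = 14 - 2 = 12.
Iteration 5: 12 > 1 holds -> i = 12 - 2 = 10.
Iteration 6: 10 > 1 holds -> i = 10 - 2 = 8.
Iteration 7: 8 > 1 holds -> i = 8 - 2 = 6.
Iteration 8: 6 > 1 holds -> i = 6 - 2 = 4.
Iteration 9: 4 > 1 holds -> i = 4 - 2 = 2.
Iteration 10: 2 > 1 holds -> i = 2 - 2 = 0.
Iteration 11: 0 > 1 fails; recursion stops.
Total rows emitted: 11.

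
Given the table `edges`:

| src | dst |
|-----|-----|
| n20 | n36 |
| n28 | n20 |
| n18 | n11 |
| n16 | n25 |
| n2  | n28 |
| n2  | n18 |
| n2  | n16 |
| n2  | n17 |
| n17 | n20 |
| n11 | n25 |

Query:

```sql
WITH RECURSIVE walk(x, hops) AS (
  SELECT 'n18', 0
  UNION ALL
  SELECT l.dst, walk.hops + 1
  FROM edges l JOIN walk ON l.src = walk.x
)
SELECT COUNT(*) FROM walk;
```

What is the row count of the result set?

3

Base: (n18, hops=0).
Iteration 1: edges from {n18} -> (n11, hops=1).
Iteration 2: edges from {n11} -> (n25, hops=2).
Iteration 3: no outgoing edges from {n25}; recursion stops.
Total rows emitted: 3.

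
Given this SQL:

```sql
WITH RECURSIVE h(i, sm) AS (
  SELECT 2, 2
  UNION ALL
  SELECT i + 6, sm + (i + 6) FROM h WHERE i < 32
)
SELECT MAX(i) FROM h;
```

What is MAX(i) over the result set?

32

Base: i=2, sm=2.
Iteration 1: 2 < 32 holds -> i = 2 + 6 = 8, sm = 2 + 8 = 10.
Iteration 2: 8 < 32 holds -> i = 8 + 6 = 14, sm = 10 + 14 = 24.
Iteration 3: 14 < 32 holds -> i = 14 + 6 = 20, sm = 24 + 20 = 44.
Iteration 4: 20 < 32 holds -> i = 20 + 6 = 26, sm = 44 + 26 = 70.
Iteration 5: 26 < 32 holds -> i = 26 + 6 = 32, sm = 70 + 32 = 102.
Iteration 6: 32 < 32 fails; recursion stops.
i values: 2, 8, 14, 20, 26, 32; the maximum is 32.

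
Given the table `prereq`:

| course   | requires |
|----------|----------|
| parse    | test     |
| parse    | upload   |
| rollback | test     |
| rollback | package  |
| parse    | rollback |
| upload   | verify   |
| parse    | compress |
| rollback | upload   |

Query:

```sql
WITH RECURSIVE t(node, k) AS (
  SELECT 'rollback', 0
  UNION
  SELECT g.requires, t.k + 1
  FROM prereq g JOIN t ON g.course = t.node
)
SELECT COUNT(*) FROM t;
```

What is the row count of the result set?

5

Base: (rollback, k=0).
Iteration 1: edges from {rollback} -> (package, k=1), (test, k=1), (upload, k=1).
Iteration 2: edges from {package,test,upload} -> (verify, k=2).
Iteration 3: no outgoing edges from {verify}; recursion stops.
Total rows emitted: 5.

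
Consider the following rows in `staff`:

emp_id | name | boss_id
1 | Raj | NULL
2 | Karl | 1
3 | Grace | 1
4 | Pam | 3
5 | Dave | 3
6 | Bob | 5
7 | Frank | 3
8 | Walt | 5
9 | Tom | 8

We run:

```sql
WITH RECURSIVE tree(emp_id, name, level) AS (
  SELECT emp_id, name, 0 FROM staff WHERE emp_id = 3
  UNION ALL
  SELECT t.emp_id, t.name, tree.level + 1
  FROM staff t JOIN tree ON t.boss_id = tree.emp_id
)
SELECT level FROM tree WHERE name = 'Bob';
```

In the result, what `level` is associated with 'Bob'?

2

Base: emp_id=3 (Grace) at level 0.
Iteration 1: rows with boss_id in {3} -> Pam (id 4, level 1), Dave (id 5, level 1), Frank (id 7, level 1).
Iteration 2: rows with boss_id in {4,5,7} -> Bob (id 6, level 2), Walt (id 8, level 2).
Iteration 3: rows with boss_id in {6,8} -> Tom (id 9, level 3).
Iteration 4: no rows with boss_id in {9}; recursion stops.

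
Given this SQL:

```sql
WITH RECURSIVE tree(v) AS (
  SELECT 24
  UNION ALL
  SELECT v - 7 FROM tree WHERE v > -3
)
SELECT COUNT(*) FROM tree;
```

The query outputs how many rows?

Base: v=24.
Iteration 1: 24 > -3 holds -> v = 24 - 7 = 17.
Iteration 2: 17 > -3 holds -> v = 17 - 7 = 10.
Iteration 3: 10 > -3 holds -> v = 10 - 7 = 3.
Iteration 4: 3 > -3 holds -> v = 3 - 7 = -4.
Iteration 5: -4 > -3 fails; recursion stops.
Total rows emitted: 5.

5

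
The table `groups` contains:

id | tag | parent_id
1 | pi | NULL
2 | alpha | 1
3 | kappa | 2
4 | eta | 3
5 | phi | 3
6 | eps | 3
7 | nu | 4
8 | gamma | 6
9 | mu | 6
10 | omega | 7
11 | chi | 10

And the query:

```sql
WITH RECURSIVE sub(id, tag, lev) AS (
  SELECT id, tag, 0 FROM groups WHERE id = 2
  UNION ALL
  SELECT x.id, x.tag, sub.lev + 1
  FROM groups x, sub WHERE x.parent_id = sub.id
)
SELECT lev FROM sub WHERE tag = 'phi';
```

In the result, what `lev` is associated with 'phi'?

Base: id=2 (alpha) at lev 0.
Iteration 1: rows with parent_id in {2} -> kappa (id 3, lev 1).
Iteration 2: rows with parent_id in {3} -> eta (id 4, lev 2), phi (id 5, lev 2), eps (id 6, lev 2).
Iteration 3: rows with parent_id in {4,5,6} -> nu (id 7, lev 3), gamma (id 8, lev 3), mu (id 9, lev 3).
Iteration 4: rows with parent_id in {7,8,9} -> omega (id 10, lev 4).
Iteration 5: rows with parent_id in {10} -> chi (id 11, lev 5).
Iteration 6: no rows with parent_id in {11}; recursion stops.

2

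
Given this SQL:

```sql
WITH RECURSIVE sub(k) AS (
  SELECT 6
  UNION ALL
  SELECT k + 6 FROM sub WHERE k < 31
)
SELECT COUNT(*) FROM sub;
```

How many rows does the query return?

6

Base: k=6.
Iteration 1: 6 < 31 holds -> k = 6 + 6 = 12.
Iteration 2: 12 < 31 holds -> k = 12 + 6 = 18.
Iteration 3: 18 < 31 holds -> k = 18 + 6 = 24.
Iteration 4: 24 < 31 holds -> k = 24 + 6 = 30.
Iteration 5: 30 < 31 holds -> k = 30 + 6 = 36.
Iteration 6: 36 < 31 fails; recursion stops.
Total rows emitted: 6.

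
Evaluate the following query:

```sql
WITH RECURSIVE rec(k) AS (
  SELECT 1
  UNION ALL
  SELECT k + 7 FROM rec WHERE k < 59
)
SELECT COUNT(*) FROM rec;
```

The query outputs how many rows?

10

Base: k=1.
Iteration 1: 1 < 59 holds -> k = 1 + 7 = 8.
Iteration 2: 8 < 59 holds -> k = 8 + 7 = 15.
Iteration 3: 15 < 59 holds -> k = 15 + 7 = 22.
Iteration 4: 22 < 59 holds -> k = 22 + 7 = 29.
Iteration 5: 29 < 59 holds -> k = 29 + 7 = 36.
Iteration 6: 36 < 59 holds -> k = 36 + 7 = 43.
Iteration 7: 43 < 59 holds -> k = 43 + 7 = 50.
Iteration 8: 50 < 59 holds -> k = 50 + 7 = 57.
Iteration 9: 57 < 59 holds -> k = 57 + 7 = 64.
Iteration 10: 64 < 59 fails; recursion stops.
Total rows emitted: 10.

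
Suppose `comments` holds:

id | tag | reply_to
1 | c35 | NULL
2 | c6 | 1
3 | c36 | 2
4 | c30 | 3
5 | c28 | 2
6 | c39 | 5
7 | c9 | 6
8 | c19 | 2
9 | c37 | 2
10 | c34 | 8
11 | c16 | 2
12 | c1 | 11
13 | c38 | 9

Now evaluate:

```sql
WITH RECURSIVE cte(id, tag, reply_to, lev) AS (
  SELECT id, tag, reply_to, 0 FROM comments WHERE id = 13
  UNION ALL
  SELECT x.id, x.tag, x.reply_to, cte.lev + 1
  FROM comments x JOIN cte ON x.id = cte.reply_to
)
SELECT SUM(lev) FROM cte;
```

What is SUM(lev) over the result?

6

Base: id=13 (c38), reply_to=9, lev 0.
Iteration 1: join on id=9 -> c37 (id 9, reply_to=2, lev 1).
Iteration 2: join on id=2 -> c6 (id 2, reply_to=1, lev 2).
Iteration 3: join on id=1 -> c35 (id 1, reply_to=NULL, lev 3).
Iteration 4: reply_to is NULL; no match; recursion stops.
SUM(lev) = 0 + 1 + 2 + 3 = 6.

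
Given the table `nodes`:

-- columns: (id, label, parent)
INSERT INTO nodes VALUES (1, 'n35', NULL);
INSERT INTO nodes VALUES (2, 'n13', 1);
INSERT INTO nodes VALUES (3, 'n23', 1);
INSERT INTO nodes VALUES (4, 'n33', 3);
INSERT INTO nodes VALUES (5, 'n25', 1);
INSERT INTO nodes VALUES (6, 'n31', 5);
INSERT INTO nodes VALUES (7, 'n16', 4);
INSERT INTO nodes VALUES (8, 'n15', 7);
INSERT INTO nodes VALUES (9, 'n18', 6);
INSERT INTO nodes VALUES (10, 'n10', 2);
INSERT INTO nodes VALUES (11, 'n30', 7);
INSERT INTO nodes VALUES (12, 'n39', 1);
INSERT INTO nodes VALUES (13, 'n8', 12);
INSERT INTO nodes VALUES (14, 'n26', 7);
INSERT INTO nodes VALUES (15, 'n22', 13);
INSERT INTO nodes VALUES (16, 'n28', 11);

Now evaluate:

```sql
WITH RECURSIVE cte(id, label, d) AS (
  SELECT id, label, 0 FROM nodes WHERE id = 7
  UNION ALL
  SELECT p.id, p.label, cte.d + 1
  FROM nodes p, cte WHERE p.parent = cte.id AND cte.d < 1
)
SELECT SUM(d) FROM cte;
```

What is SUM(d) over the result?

Base: id=7 (n16) at d 0.
Iteration 1: rows with parent in {7} -> n15 (id 8, d 1), n30 (id 11, d 1), n26 (id 14, d 1).
Iteration 2: d < 1 fails for all current rows; recursion stops.
SUM(d) = 0 + 1 + 1 + 1 = 3.

3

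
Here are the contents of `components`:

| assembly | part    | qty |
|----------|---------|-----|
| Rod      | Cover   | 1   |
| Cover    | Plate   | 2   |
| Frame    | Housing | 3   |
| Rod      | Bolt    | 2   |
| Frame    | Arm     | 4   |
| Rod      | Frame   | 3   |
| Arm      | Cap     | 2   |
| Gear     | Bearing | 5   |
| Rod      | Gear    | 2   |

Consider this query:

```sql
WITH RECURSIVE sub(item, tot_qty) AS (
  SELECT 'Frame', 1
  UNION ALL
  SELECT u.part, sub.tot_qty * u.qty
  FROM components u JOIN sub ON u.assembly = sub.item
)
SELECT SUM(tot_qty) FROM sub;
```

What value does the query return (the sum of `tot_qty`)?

Base: (Frame, tot_qty=1).
Iteration 1: components of {Frame} -> Arm = 1*4 = 4, Housing = 1*3 = 3.
Iteration 2: components of {Arm,Housing} -> Cap = 4*2 = 8.
Iteration 3: no further components; recursion stops.
SUM(tot_qty) = 1 + 3 + 4 + 8 = 16.

16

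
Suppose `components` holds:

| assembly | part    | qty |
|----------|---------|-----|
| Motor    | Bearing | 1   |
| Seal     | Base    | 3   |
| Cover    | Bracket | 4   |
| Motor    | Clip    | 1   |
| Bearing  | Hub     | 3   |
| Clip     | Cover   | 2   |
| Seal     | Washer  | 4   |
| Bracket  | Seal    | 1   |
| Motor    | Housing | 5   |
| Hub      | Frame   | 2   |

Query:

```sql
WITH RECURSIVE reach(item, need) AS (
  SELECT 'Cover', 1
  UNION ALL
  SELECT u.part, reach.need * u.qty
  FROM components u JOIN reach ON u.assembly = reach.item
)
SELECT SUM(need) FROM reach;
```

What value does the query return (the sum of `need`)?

Base: (Cover, need=1).
Iteration 1: components of {Cover} -> Bracket = 1*4 = 4.
Iteration 2: components of {Bracket} -> Seal = 4*1 = 4.
Iteration 3: components of {Seal} -> Base = 4*3 = 12, Washer = 4*4 = 16.
Iteration 4: no further components; recursion stops.
SUM(need) = 1 + 4 + 4 + 12 + 16 = 37.

37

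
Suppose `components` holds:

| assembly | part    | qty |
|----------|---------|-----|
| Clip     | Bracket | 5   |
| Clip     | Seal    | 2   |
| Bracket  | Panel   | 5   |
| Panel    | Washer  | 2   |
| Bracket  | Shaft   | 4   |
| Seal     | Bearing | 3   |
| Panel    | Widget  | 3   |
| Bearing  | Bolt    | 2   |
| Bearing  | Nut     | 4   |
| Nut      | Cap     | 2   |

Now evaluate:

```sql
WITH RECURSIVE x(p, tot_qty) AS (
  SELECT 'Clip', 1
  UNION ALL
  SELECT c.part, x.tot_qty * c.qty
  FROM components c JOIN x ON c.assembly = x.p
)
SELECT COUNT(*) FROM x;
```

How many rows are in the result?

Base: (Clip, tot_qty=1).
Iteration 1: components of {Clip} -> Bracket = 1*5 = 5, Seal = 1*2 = 2.
Iteration 2: components of {Bracket,Seal} -> Bearing = 2*3 = 6, Panel = 5*5 = 25, Shaft = 5*4 = 20.
Iteration 3: components of {Bearing,Panel,Shaft} -> Bolt = 6*2 = 12, Nut = 6*4 = 24, Washer = 25*2 = 50, Widget = 25*3 = 75.
Iteration 4: components of {Bolt,Nut,Washer,Widget} -> Cap = 24*2 = 48.
Iteration 5: no further components; recursion stops.
Total rows emitted: 11.

11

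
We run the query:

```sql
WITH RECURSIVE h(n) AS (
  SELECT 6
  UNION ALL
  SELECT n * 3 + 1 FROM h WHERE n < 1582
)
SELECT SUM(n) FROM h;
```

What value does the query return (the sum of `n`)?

7101

Base: n=6.
Iteration 1: 6 < 1582 holds -> n = 6 * 3 + 1 = 19.
Iteration 2: 19 < 1582 holds -> n = 19 * 3 + 1 = 58.
Iteration 3: 58 < 1582 holds -> n = 58 * 3 + 1 = 175.
Iteration 4: 175 < 1582 holds -> n = 175 * 3 + 1 = 526.
Iteration 5: 526 < 1582 holds -> n = 526 * 3 + 1 = 1579.
Iteration 6: 1579 < 1582 holds -> n = 1579 * 3 + 1 = 4738.
Iteration 7: 4738 < 1582 fails; recursion stops.
SUM(n) = 6 + 19 + 58 + 175 + 526 + 1579 + 4738 = 7101.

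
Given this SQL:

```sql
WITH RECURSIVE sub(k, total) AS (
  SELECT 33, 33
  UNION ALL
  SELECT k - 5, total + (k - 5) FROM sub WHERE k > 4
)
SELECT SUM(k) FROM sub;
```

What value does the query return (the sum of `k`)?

Base: k=33, total=33.
Iteration 1: 33 > 4 holds -> k = 33 - 5 = 28, total = 33 + 28 = 61.
Iteration 2: 28 > 4 holds -> k = 28 - 5 = 23, total = 61 + 23 = 84.
Iteration 3: 23 > 4 holds -> k = 23 - 5 = 18, total = 84 + 18 = 102.
Iteration 4: 18 > 4 holds -> k = 18 - 5 = 13, total = 102 + 13 = 115.
Iteration 5: 13 > 4 holds -> k = 13 - 5 = 8, total = 115 + 8 = 123.
Iteration 6: 8 > 4 holds -> k = 8 - 5 = 3, total = 123 + 3 = 126.
Iteration 7: 3 > 4 fails; recursion stops.
SUM(k) = 33 + 28 + 23 + 18 + 13 + 8 + 3 = 126.

126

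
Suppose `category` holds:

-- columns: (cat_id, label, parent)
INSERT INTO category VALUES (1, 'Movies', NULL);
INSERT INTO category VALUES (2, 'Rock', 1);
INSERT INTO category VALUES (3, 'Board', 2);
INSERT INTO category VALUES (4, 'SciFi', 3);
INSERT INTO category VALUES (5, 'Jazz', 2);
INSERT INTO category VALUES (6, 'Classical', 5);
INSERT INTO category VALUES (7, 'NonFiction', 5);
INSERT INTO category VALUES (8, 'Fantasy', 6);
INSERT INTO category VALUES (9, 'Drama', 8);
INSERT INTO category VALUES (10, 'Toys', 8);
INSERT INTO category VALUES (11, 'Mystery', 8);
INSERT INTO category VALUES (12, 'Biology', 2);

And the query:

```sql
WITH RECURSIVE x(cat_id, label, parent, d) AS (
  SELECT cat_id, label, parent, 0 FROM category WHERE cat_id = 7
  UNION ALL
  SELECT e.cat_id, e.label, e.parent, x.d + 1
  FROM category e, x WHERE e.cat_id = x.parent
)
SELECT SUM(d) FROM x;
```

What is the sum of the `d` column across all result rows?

6

Base: cat_id=7 (NonFiction), parent=5, d 0.
Iteration 1: join on cat_id=5 -> Jazz (id 5, parent=2, d 1).
Iteration 2: join on cat_id=2 -> Rock (id 2, parent=1, d 2).
Iteration 3: join on cat_id=1 -> Movies (id 1, parent=NULL, d 3).
Iteration 4: parent is NULL; no match; recursion stops.
SUM(d) = 0 + 1 + 2 + 3 = 6.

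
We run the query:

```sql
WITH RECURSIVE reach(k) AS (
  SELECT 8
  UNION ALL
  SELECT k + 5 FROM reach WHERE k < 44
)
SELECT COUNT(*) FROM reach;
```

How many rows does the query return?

9

Base: k=8.
Iteration 1: 8 < 44 holds -> k = 8 + 5 = 13.
Iteration 2: 13 < 44 holds -> k = 13 + 5 = 18.
Iteration 3: 18 < 44 holds -> k = 18 + 5 = 23.
Iteration 4: 23 < 44 holds -> k = 23 + 5 = 28.
Iteration 5: 28 < 44 holds -> k = 28 + 5 = 33.
Iteration 6: 33 < 44 holds -> k = 33 + 5 = 38.
Iteration 7: 38 < 44 holds -> k = 38 + 5 = 43.
Iteration 8: 43 < 44 holds -> k = 43 + 5 = 48.
Iteration 9: 48 < 44 fails; recursion stops.
Total rows emitted: 9.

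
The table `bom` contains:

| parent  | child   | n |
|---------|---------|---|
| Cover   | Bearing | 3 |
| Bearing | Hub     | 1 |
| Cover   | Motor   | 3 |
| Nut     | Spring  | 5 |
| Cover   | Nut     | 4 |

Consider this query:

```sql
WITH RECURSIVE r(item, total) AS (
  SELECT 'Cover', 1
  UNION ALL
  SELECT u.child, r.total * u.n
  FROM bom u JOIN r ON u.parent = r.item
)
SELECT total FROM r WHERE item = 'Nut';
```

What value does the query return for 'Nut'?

4

Base: (Cover, total=1).
Iteration 1: components of {Cover} -> Bearing = 1*3 = 3, Motor = 1*3 = 3, Nut = 1*4 = 4.
Iteration 2: components of {Bearing,Motor,Nut} -> Hub = 3*1 = 3, Spring = 4*5 = 20.
Iteration 3: no further components; recursion stops.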